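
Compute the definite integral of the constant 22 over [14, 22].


The integral of a constant k over [a, b] equals k * (b - a).
integral from 14 to 22 of 22 dx
= 22 * (22 - 14)
= 22 * 8
= 176

176


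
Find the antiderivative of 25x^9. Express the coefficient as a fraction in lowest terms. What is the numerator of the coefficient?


Apply the power rule for integration:
integral of ax^n dx = a/(n+1) * x^(n+1) + C
integral of 25x^9 dx
= 25/10 * x^10 + C
= 5/2 * x^10 + C
The coefficient in lowest terms is 5/2, and its numerator is 5

5


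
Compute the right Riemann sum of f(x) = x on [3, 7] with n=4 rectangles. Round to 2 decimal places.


Right Riemann sum uses right endpoints of each subinterval.
Interval: [3, 7], n = 4
dx = (7 - 3) / 4 = 1
Right endpoints: [4, 5, 6, 7]
f values: [4, 5, 6, 7]
Sum = dx * (sum of f values)
= 1 * 22
= 22 = 22.00

22.00


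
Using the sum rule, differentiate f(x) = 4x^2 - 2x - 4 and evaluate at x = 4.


Differentiate term by term using power and sum rules:
f(x) = 4x^2 - 2x - 4
f'(x) = 8x - 2
Substitute x = 4:
f'(4) = 8 * 4 - 2
= 32 - 2
= 30

30


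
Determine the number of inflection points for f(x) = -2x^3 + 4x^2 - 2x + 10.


Inflection points occur where f''(x) = 0 and concavity changes.
f(x) = -2x^3 + 4x^2 - 2x + 10
f'(x) = -6x^2 + 8x - 2
f''(x) = -12x + 8
Set f''(x) = 0:
-12x + 8 = 0
x = -8 / (-12) = 2/3
Since f''(x) is linear (degree 1), it changes sign at this point.
Therefore there is exactly 1 inflection point.

1


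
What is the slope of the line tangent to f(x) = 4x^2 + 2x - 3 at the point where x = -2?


The slope of the tangent line equals f'(x) at the point.
f(x) = 4x^2 + 2x - 3
f'(x) = 8x + 2
At x = -2:
f'(-2) = 8 * (-2) + 2
= -16 + 2
= -14

-14


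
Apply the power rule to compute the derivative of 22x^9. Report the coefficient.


We apply the power rule: d/dx [ax^n] = a*n * x^(n-1)
d/dx [22x^9]
= 22 * 9 * x^(9-1)
= 198x^8
The coefficient is 198

198


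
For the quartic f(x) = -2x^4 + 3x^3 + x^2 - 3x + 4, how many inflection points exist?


Inflection points occur where f''(x) = 0 and concavity changes.
f(x) = -2x^4 + 3x^3 + x^2 - 3x + 4
f'(x) = -8x^3 + 9x^2 + 2x - 3
f''(x) = -24x^2 + 18x + 2
This is a quadratic in x. Use the discriminant to count real roots.
Discriminant = (18)^2 - 4 * (-24) * 2
= 324 - (-192)
= 516
Since discriminant > 0, f''(x) = 0 has 2 distinct real solutions.
A quadratic with two distinct real roots changes sign at each root, so concavity changes at both.
Number of inflection points: 2

2


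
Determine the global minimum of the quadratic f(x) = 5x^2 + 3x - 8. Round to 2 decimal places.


For a quadratic f(x) = ax^2 + bx + c with a > 0, the minimum is at the vertex.
Vertex x-coordinate: x = -b/(2a)
x = -(3) / (2 * 5)
x = -3/10
Substitute back to find the minimum value:
f(-3/10) = 5 * (-3/10)^2 + 3 * (-3/10) - 8
= 9/20 - 9/10 - 8
= -169/20 = -8.45

-8.45


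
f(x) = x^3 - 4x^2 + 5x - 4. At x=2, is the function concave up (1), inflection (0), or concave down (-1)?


Concavity is determined by the sign of f''(x).
f(x) = x^3 - 4x^2 + 5x - 4
f'(x) = 3x^2 - 8x + 5
f''(x) = 6x - 8
f''(2) = 6 * 2 - 8
= 12 - 8
= 4
Since f''(2) > 0, the function is concave up (1)

1


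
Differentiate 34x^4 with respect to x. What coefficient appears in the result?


We apply the power rule: d/dx [ax^n] = a*n * x^(n-1)
d/dx [34x^4]
= 34 * 4 * x^(4-1)
= 136x^3
The coefficient is 136

136


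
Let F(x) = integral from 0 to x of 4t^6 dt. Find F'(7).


By the Fundamental Theorem of Calculus (Part 1):
If F(x) = integral from 0 to x of f(t) dt, then F'(x) = f(x)
Here f(t) = 4t^6
So F'(x) = 4x^6
Evaluate at x = 7:
F'(7) = 4 * 7^6
= 4 * 117649
= 470596

470596


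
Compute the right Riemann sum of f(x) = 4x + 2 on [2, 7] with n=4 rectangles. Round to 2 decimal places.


Right Riemann sum uses right endpoints of each subinterval.
Interval: [2, 7], n = 4
dx = (7 - 2) / 4 = 5/4
Right endpoints: [13/4, 9/2, 23/4, 7]
f values: [15, 20, 25, 30]
Sum = dx * (sum of f values)
= 5/4 * 90
= 225/2 = 112.50

112.50


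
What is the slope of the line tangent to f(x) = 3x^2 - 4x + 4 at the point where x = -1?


The slope of the tangent line equals f'(x) at the point.
f(x) = 3x^2 - 4x + 4
f'(x) = 6x - 4
At x = -1:
f'(-1) = 6 * (-1) - 4
= -6 - 4
= -10

-10


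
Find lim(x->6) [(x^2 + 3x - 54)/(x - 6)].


Direct substitution gives 0/0, so we factor the numerator.
Factor: (x^2 + 3x - 54) = (x - 6)(x + 9)
Cancel the common factor (x - 6):
(x^2 + 3x - 54)/(x - 6) = (x + 9)
Now substitute x = 6:
= (6) - (-9) = 15

15


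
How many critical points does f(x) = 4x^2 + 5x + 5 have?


Find where f'(x) = 0:
f'(x) = 8x + 5
Set f'(x) = 0:
8x + 5 = 0
x = -5 / 8 = -5/8
This is a linear equation in x, so there is exactly one solution.
Number of critical points: 1

1


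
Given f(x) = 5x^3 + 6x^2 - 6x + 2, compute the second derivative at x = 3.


First derivative:
f'(x) = 15x^2 + 12x - 6
Second derivative:
f''(x) = 30x + 12
Substitute x = 3:
f''(3) = 30 * 3 + 12
= 90 + 12
= 102

102


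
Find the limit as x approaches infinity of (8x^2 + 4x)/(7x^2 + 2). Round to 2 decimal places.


For limits at infinity with equal-degree polynomials,
we compare leading coefficients.
Numerator leading term: 8x^2
Denominator leading term: 7x^2
Divide both by x^2:
lim = (8 + 4/x) / (7 + 2/x^2)
As x -> infinity, the 1/x and 1/x^2 terms vanish:
= 8/7 ≈ 1.14

1.14


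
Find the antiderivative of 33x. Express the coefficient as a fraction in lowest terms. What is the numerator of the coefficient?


Apply the power rule for integration:
integral of ax^n dx = a/(n+1) * x^(n+1) + C
integral of 33x dx
= 33/2 * x^2 + C
The coefficient in lowest terms is 33/2, and its numerator is 33

33


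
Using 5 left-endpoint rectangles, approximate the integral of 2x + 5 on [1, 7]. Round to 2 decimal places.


Left Riemann sum uses left endpoints of each subinterval.
Interval: [1, 7], n = 5
dx = (7 - 1) / 5 = 6/5
Left endpoints: [1, 11/5, 17/5, 23/5, 29/5]
f values: [7, 47/5, 59/5, 71/5, 83/5]
Sum = dx * (sum of f values)
= 6/5 * 59
= 354/5 = 70.80

70.80


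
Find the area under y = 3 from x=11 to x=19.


The area under a constant function y = 3 is a rectangle.
Width = 19 - 11 = 8
Height = 3
Area = width * height
= 8 * 3
= 24

24


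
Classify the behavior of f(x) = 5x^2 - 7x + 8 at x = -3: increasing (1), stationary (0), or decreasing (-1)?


Compute f'(x) to determine behavior:
f'(x) = 10x - 7
f'(-3) = 10 * (-3) - 7
= -30 - 7
= -37
Since f'(-3) < 0, the function is decreasing (-1)

-1


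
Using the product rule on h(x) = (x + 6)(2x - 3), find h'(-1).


Let u(x) = x + 6 and v(x) = 2x - 3
u'(x) = 1
v'(x) = 2
Product rule: h'(x) = u'(x)*v(x) + u(x)*v'(x)
= 1 * (2x - 3) + (x + 6) * 2
At x = -1:
u(-1) = 1 * (-1) + 6 = 5
v(-1) = 2 * (-1) - 3 = -5
h'(-1) = 1 * (-5) + 5 * 2
= -5 + 10
= 5

5


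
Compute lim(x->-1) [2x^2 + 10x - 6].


Since polynomials are continuous, we use direct substitution.
lim(x->-1) of 2x^2 + 10x - 6
= 2 * (-1)^2 + 10 * (-1) - 6
= 2 - 10 - 6
= -14

-14


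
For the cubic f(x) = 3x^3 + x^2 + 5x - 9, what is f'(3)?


Differentiate f(x) = 3x^3 + x^2 + 5x - 9 term by term:
f'(x) = 9x^2 + 2x + 5
Substitute x = 3:
f'(3) = 9 * 3^2 + 2 * 3 + 5
= 81 + 6 + 5
= 92

92


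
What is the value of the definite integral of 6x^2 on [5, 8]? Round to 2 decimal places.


Find the antiderivative of 6x^2:
F(x) = 6/3 * x^3
Apply the Fundamental Theorem of Calculus:
F(8) - F(5)
= 6/3 * 8^3 - 6/3 * 5^3
= 6/3 * (512 - 125)
= 6/3 * 387
= 774 = 774.00

774.00


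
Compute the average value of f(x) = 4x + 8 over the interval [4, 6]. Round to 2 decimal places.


Average value = 1/(b-a) * integral from a to b of f(x) dx
First compute the integral of 4x + 8:
F(x) = 2x^2 + 8x
F(6) = 2 * 36 + 8 * 6 = 120
F(4) = 2 * 16 + 8 * 4 = 64
Integral = 120 - 64 = 56
Average = 56 / (6 - 4) = 56 / 2
= 28 = 28.00

28.00


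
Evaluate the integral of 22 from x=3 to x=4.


The integral of a constant k over [a, b] equals k * (b - a).
integral from 3 to 4 of 22 dx
= 22 * (4 - 3)
= 22 * 1
= 22

22


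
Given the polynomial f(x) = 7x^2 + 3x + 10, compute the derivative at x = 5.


Differentiate term by term using power and sum rules:
f(x) = 7x^2 + 3x + 10
f'(x) = 14x + 3
Substitute x = 5:
f'(5) = 14 * 5 + 3
= 70 + 3
= 73

73


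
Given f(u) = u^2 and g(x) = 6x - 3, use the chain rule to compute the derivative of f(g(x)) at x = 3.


Using the chain rule: (f(g(x)))' = f'(g(x)) * g'(x)
First, find g(3):
g(3) = 6 * 3 - 3 = 15
Next, f'(u) = 2u
And g'(x) = 6
So f'(g(3)) * g'(3)
= 2 * 15 * 6
= 180

180


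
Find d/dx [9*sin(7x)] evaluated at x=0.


Apply the chain rule to differentiate 9*sin(7x):
d/dx [9*sin(7x)]
= 9 * cos(7x) * d/dx(7x)
= 9 * 7 * cos(7x)
= 63 * cos(7x)
Evaluate at x = 0:
= 63 * cos(0)
= 63 * 1
= 63

63


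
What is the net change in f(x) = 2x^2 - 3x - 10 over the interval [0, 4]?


Net change = f(b) - f(a)
f(x) = 2x^2 - 3x - 10
Compute f(4):
f(4) = 2 * 4^2 - 3 * 4 - 10
= 32 - 12 - 10
= 10
Compute f(0):
f(0) = 2 * 0^2 - 3 * 0 - 10
= 0 + 0 - 10
= -10
Net change = 10 - (-10) = 20

20


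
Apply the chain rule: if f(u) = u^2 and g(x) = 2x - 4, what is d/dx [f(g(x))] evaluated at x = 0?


Using the chain rule: (f(g(x)))' = f'(g(x)) * g'(x)
First, find g(0):
g(0) = 2 * 0 - 4 = -4
Next, f'(u) = 2u
And g'(x) = 2
So f'(g(0)) * g'(0)
= 2 * (-4) * 2
= -16

-16


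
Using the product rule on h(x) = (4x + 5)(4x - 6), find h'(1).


Let u(x) = 4x + 5 and v(x) = 4x - 6
u'(x) = 4
v'(x) = 4
Product rule: h'(x) = u'(x)*v(x) + u(x)*v'(x)
= 4 * (4x - 6) + (4x + 5) * 4
At x = 1:
u(1) = 4 * 1 + 5 = 9
v(1) = 4 * 1 - 6 = -2
h'(1) = 4 * (-2) + 9 * 4
= -8 + 36
= 28

28


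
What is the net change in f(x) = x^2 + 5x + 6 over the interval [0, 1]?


Net change = f(b) - f(a)
f(x) = x^2 + 5x + 6
Compute f(1):
f(1) = 1 * 1^2 + 5 * 1 + 6
= 1 + 5 + 6
= 12
Compute f(0):
f(0) = 1 * 0^2 + 5 * 0 + 6
= 0 + 0 + 6
= 6
Net change = 12 - 6 = 6

6


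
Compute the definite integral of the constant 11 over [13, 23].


The integral of a constant k over [a, b] equals k * (b - a).
integral from 13 to 23 of 11 dx
= 11 * (23 - 13)
= 11 * 10
= 110

110


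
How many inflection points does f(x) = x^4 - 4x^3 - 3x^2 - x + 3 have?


Inflection points occur where f''(x) = 0 and concavity changes.
f(x) = x^4 - 4x^3 - 3x^2 - x + 3
f'(x) = 4x^3 - 12x^2 - 6x - 1
f''(x) = 12x^2 - 24x - 6
This is a quadratic in x. Use the discriminant to count real roots.
Discriminant = (-24)^2 - 4 * 12 * (-6)
= 576 - (-288)
= 864
Since discriminant > 0, f''(x) = 0 has 2 distinct real solutions.
A quadratic with two distinct real roots changes sign at each root, so concavity changes at both.
Number of inflection points: 2

2


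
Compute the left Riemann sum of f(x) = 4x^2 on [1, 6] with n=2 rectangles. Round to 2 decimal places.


Left Riemann sum uses left endpoints of each subinterval.
Interval: [1, 6], n = 2
dx = (6 - 1) / 2 = 5/2
Left endpoints: [1, 7/2]
f values: [4, 49]
Sum = dx * (sum of f values)
= 5/2 * 53
= 265/2 = 132.50

132.50


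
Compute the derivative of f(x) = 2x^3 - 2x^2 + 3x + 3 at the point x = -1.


Differentiate f(x) = 2x^3 - 2x^2 + 3x + 3 term by term:
f'(x) = 6x^2 - 4x + 3
Substitute x = -1:
f'(-1) = 6 * (-1)^2 - 4 * (-1) + 3
= 6 + 4 + 3
= 13

13


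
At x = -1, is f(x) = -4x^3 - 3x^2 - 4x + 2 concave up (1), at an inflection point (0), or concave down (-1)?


Concavity is determined by the sign of f''(x).
f(x) = -4x^3 - 3x^2 - 4x + 2
f'(x) = -12x^2 - 6x - 4
f''(x) = -24x - 6
f''(-1) = -24 * (-1) - 6
= 24 - 6
= 18
Since f''(-1) > 0, the function is concave up (1)

1


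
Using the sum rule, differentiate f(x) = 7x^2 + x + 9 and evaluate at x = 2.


Differentiate term by term using power and sum rules:
f(x) = 7x^2 + x + 9
f'(x) = 14x + 1
Substitute x = 2:
f'(2) = 14 * 2 + 1
= 28 + 1
= 29

29


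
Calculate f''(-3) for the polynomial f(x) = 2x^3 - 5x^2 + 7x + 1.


First derivative:
f'(x) = 6x^2 - 10x + 7
Second derivative:
f''(x) = 12x - 10
Substitute x = -3:
f''(-3) = 12 * (-3) - 10
= -36 - 10
= -46

-46


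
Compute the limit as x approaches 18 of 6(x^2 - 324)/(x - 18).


Direct substitution gives 0/0, so we factor the numerator.
Factor: 6(x^2 - 324) = 6 * (x - 18)(x + 18)
Cancel the common factor (x - 18):
6(x^2 - 324)/(x - 18) = 6 * (x + 18)
Now substitute x = 18:
= 6 * (18 + 18) = 216

216


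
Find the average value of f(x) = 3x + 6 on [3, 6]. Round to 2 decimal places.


Average value = 1/(b-a) * integral from a to b of f(x) dx
First compute the integral of 3x + 6:
F(x) = (3/2)x^2 + 6x
F(6) = 3/2 * 36 + 6 * 6 = 90
F(3) = 3/2 * 9 + 6 * 3 = 63/2
Integral = 90 - 63/2 = 117/2
Average = (117/2) / (6 - 3) = (117/2) / 3
= 39/2 = 19.50

19.50


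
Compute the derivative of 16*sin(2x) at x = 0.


Apply the chain rule to differentiate 16*sin(2x):
d/dx [16*sin(2x)]
= 16 * cos(2x) * d/dx(2x)
= 16 * 2 * cos(2x)
= 32 * cos(2x)
Evaluate at x = 0:
= 32 * cos(0)
= 32 * 1
= 32

32


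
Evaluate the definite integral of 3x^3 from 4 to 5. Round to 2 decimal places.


Find the antiderivative of 3x^3:
F(x) = 3/4 * x^4
Apply the Fundamental Theorem of Calculus:
F(5) - F(4)
= 3/4 * 5^4 - 3/4 * 4^4
= 3/4 * (625 - 256)
= 3/4 * 369
= 1107/4 = 276.75

276.75


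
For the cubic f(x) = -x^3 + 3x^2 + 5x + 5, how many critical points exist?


Find where f'(x) = 0:
f(x) = -x^3 + 3x^2 + 5x + 5
f'(x) = -3x^2 + 6x + 5
This is a quadratic in x. Use the discriminant to count real roots.
Discriminant = (6)^2 - 4 * (-3) * 5
= 36 - (-60)
= 96
Since discriminant > 0, f'(x) = 0 has 2 real solutions.
Number of critical points: 2

2


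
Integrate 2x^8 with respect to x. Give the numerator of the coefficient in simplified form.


Apply the power rule for integration:
integral of ax^n dx = a/(n+1) * x^(n+1) + C
integral of 2x^8 dx
= 2/9 * x^9 + C
The coefficient in lowest terms is 2/9, and its numerator is 2

2


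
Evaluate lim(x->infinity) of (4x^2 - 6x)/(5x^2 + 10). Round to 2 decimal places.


For limits at infinity with equal-degree polynomials,
we compare leading coefficients.
Numerator leading term: 4x^2
Denominator leading term: 5x^2
Divide both by x^2:
lim = (4 - 6/x) / (5 + 10/x^2)
As x -> infinity, the 1/x and 1/x^2 terms vanish:
= 4/5 = 0.80

0.80


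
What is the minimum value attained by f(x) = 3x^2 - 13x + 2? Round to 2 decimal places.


For a quadratic f(x) = ax^2 + bx + c with a > 0, the minimum is at the vertex.
Vertex x-coordinate: x = -b/(2a)
x = -(-13) / (2 * 3)
x = 13/6
Substitute back to find the minimum value:
f(13/6) = 3 * (13/6)^2 - 13 * (13/6) + 2
= 169/12 - 169/6 + 2
= -145/12 ≈ -12.08

-12.08


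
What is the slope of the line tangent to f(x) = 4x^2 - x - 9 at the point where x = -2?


The slope of the tangent line equals f'(x) at the point.
f(x) = 4x^2 - x - 9
f'(x) = 8x - 1
At x = -2:
f'(-2) = 8 * (-2) - 1
= -16 - 1
= -17

-17


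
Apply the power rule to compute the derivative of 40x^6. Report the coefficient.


We apply the power rule: d/dx [ax^n] = a*n * x^(n-1)
d/dx [40x^6]
= 40 * 6 * x^(6-1)
= 240x^5
The coefficient is 240

240


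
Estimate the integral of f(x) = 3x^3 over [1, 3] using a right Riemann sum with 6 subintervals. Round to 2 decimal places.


Right Riemann sum uses right endpoints of each subinterval.
Interval: [1, 3], n = 6
dx = (3 - 1) / 6 = 1/3
Right endpoints: [4/3, 5/3, 2, 7/3, 8/3, 3]
f values: [64/9, 125/9, 24, 343/9, 512/9, 81]
Sum = dx * (sum of f values)
= 1/3 * 221
= 221/3 ≈ 73.67

73.67


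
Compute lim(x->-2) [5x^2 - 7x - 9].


Since polynomials are continuous, we use direct substitution.
lim(x->-2) of 5x^2 - 7x - 9
= 5 * (-2)^2 - 7 * (-2) - 9
= 20 + 14 - 9
= 25

25


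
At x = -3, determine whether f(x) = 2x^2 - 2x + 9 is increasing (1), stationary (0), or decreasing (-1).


Compute f'(x) to determine behavior:
f'(x) = 4x - 2
f'(-3) = 4 * (-3) - 2
= -12 - 2
= -14
Since f'(-3) < 0, the function is decreasing (-1)

-1


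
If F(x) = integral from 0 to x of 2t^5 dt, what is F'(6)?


By the Fundamental Theorem of Calculus (Part 1):
If F(x) = integral from 0 to x of f(t) dt, then F'(x) = f(x)
Here f(t) = 2t^5
So F'(x) = 2x^5
Evaluate at x = 6:
F'(6) = 2 * 6^5
= 2 * 7776
= 15552

15552


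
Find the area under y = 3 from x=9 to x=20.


The area under a constant function y = 3 is a rectangle.
Width = 20 - 9 = 11
Height = 3
Area = width * height
= 11 * 3
= 33

33


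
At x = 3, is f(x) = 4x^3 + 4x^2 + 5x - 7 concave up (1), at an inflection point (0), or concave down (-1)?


Concavity is determined by the sign of f''(x).
f(x) = 4x^3 + 4x^2 + 5x - 7
f'(x) = 12x^2 + 8x + 5
f''(x) = 24x + 8
f''(3) = 24 * 3 + 8
= 72 + 8
= 80
Since f''(3) > 0, the function is concave up (1)

1


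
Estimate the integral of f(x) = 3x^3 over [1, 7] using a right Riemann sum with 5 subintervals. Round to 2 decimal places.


Right Riemann sum uses right endpoints of each subinterval.
Interval: [1, 7], n = 5
dx = (7 - 1) / 5 = 6/5
Right endpoints: [11/5, 17/5, 23/5, 29/5, 7]
f values: [3993/125, 14739/125, 36501/125, 73167/125, 1029]
Sum = dx * (sum of f values)
= 6/5 * 10281/5
= 61686/25 = 2467.44

2467.44


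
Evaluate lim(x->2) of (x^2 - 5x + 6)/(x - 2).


Direct substitution gives 0/0, so we factor the numerator.
Factor: (x^2 - 5x + 6) = (x - 2)(x - 3)
Cancel the common factor (x - 2):
(x^2 - 5x + 6)/(x - 2) = (x - 3)
Now substitute x = 2:
= (2) - (3) = -1

-1


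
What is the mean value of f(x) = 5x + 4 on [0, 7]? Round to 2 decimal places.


Average value = 1/(b-a) * integral from a to b of f(x) dx
First compute the integral of 5x + 4:
F(x) = (5/2)x^2 + 4x
F(7) = 5/2 * 49 + 4 * 7 = 301/2
F(0) = 5/2 * 0 + 4 * 0 = 0
Integral = 301/2 - 0 = 301/2
Average = (301/2) / (7 - 0) = (301/2) / 7
= 43/2 = 21.50

21.50


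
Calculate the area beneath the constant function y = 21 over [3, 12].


The area under a constant function y = 21 is a rectangle.
Width = 12 - 3 = 9
Height = 21
Area = width * height
= 9 * 21
= 189

189


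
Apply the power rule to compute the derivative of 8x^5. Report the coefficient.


We apply the power rule: d/dx [ax^n] = a*n * x^(n-1)
d/dx [8x^5]
= 8 * 5 * x^(5-1)
= 40x^4
The coefficient is 40

40


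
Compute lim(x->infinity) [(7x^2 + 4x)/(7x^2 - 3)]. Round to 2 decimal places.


For limits at infinity with equal-degree polynomials,
we compare leading coefficients.
Numerator leading term: 7x^2
Denominator leading term: 7x^2
Divide both by x^2:
lim = (7 + 4/x) / (7 - 3/x^2)
As x -> infinity, the 1/x and 1/x^2 terms vanish:
= 7/7 = 1 = 1.00

1.00


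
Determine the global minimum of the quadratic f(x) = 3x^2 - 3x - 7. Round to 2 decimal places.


For a quadratic f(x) = ax^2 + bx + c with a > 0, the minimum is at the vertex.
Vertex x-coordinate: x = -b/(2a)
x = -(-3) / (2 * 3)
x = 3/6 = 1/2
Substitute back to find the minimum value:
f(1/2) = 3 * (1/2)^2 - 3 * (1/2) - 7
= 3/4 - 3/2 - 7
= -31/4 = -7.75

-7.75


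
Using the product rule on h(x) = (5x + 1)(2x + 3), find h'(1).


Let u(x) = 5x + 1 and v(x) = 2x + 3
u'(x) = 5
v'(x) = 2
Product rule: h'(x) = u'(x)*v(x) + u(x)*v'(x)
= 5 * (2x + 3) + (5x + 1) * 2
At x = 1:
u(1) = 5 * 1 + 1 = 6
v(1) = 2 * 1 + 3 = 5
h'(1) = 5 * 5 + 6 * 2
= 25 + 12
= 37

37


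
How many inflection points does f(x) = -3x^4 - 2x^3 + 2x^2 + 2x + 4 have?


Inflection points occur where f''(x) = 0 and concavity changes.
f(x) = -3x^4 - 2x^3 + 2x^2 + 2x + 4
f'(x) = -12x^3 - 6x^2 + 4x + 2
f''(x) = -36x^2 - 12x + 4
This is a quadratic in x. Use the discriminant to count real roots.
Discriminant = (-12)^2 - 4 * (-36) * 4
= 144 - (-576)
= 720
Since discriminant > 0, f''(x) = 0 has 2 distinct real solutions.
A quadratic with two distinct real roots changes sign at each root, so concavity changes at both.
Number of inflection points: 2

2


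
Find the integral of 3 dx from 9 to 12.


The integral of a constant k over [a, b] equals k * (b - a).
integral from 9 to 12 of 3 dx
= 3 * (12 - 9)
= 3 * 3
= 9

9


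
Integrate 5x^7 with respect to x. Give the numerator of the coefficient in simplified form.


Apply the power rule for integration:
integral of ax^n dx = a/(n+1) * x^(n+1) + C
integral of 5x^7 dx
= 5/8 * x^8 + C
The coefficient in lowest terms is 5/8, and its numerator is 5

5


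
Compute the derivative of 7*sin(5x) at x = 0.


Apply the chain rule to differentiate 7*sin(5x):
d/dx [7*sin(5x)]
= 7 * cos(5x) * d/dx(5x)
= 7 * 5 * cos(5x)
= 35 * cos(5x)
Evaluate at x = 0:
= 35 * cos(0)
= 35 * 1
= 35

35


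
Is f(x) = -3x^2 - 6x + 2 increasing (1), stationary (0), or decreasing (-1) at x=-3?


Compute f'(x) to determine behavior:
f'(x) = -6x - 6
f'(-3) = -6 * (-3) - 6
= 18 - 6
= 12
Since f'(-3) > 0, the function is increasing (1)

1


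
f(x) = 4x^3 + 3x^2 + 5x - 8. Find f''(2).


First derivative:
f'(x) = 12x^2 + 6x + 5
Second derivative:
f''(x) = 24x + 6
Substitute x = 2:
f''(2) = 24 * 2 + 6
= 48 + 6
= 54

54


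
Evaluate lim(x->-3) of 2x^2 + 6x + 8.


Since polynomials are continuous, we use direct substitution.
lim(x->-3) of 2x^2 + 6x + 8
= 2 * (-3)^2 + 6 * (-3) + 8
= 18 - 18 + 8
= 8

8


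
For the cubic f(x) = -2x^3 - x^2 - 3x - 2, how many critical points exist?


Find where f'(x) = 0:
f(x) = -2x^3 - x^2 - 3x - 2
f'(x) = -6x^2 - 2x - 3
This is a quadratic in x. Use the discriminant to count real roots.
Discriminant = (-2)^2 - 4 * (-6) * (-3)
= 4 - 72
= -68
Since discriminant < 0, f'(x) = 0 has no real solutions.
Number of critical points: 0

0


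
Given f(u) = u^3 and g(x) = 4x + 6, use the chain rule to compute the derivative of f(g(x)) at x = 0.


Using the chain rule: (f(g(x)))' = f'(g(x)) * g'(x)
First, find g(0):
g(0) = 4 * 0 + 6 = 6
Next, f'(u) = 3u^2
And g'(x) = 4
So f'(g(0)) * g'(0)
= 3 * 6^2 * 4
= 3 * 36 * 4
= 432

432


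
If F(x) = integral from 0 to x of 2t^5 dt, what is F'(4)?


By the Fundamental Theorem of Calculus (Part 1):
If F(x) = integral from 0 to x of f(t) dt, then F'(x) = f(x)
Here f(t) = 2t^5
So F'(x) = 2x^5
Evaluate at x = 4:
F'(4) = 2 * 4^5
= 2 * 1024
= 2048

2048


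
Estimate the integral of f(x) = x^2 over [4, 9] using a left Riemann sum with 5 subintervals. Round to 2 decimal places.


Left Riemann sum uses left endpoints of each subinterval.
Interval: [4, 9], n = 5
dx = (9 - 4) / 5 = 1
Left endpoints: [4, 5, 6, 7, 8]
f values: [16, 25, 36, 49, 64]
Sum = dx * (sum of f values)
= 1 * 190
= 190 = 190.00

190.00


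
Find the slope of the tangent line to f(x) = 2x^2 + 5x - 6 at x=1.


The slope of the tangent line equals f'(x) at the point.
f(x) = 2x^2 + 5x - 6
f'(x) = 4x + 5
At x = 1:
f'(1) = 4 * 1 + 5
= 4 + 5
= 9

9


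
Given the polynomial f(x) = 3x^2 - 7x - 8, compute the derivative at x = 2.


Differentiate term by term using power and sum rules:
f(x) = 3x^2 - 7x - 8
f'(x) = 6x - 7
Substitute x = 2:
f'(2) = 6 * 2 - 7
= 12 - 7
= 5

5


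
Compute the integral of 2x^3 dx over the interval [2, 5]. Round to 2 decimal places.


Find the antiderivative of 2x^3:
F(x) = 2/4 * x^4
Apply the Fundamental Theorem of Calculus:
F(5) - F(2)
= 2/4 * 5^4 - 2/4 * 2^4
= 2/4 * (625 - 16)
= 2/4 * 609
= 609/2 = 304.50

304.50


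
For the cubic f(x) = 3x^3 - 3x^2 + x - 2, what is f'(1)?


Differentiate f(x) = 3x^3 - 3x^2 + x - 2 term by term:
f'(x) = 9x^2 - 6x + 1
Substitute x = 1:
f'(1) = 9 * 1^2 - 6 * 1 + 1
= 9 - 6 + 1
= 4

4


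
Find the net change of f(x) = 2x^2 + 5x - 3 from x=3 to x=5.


Net change = f(b) - f(a)
f(x) = 2x^2 + 5x - 3
Compute f(5):
f(5) = 2 * 5^2 + 5 * 5 - 3
= 50 + 25 - 3
= 72
Compute f(3):
f(3) = 2 * 3^2 + 5 * 3 - 3
= 18 + 15 - 3
= 30
Net change = 72 - 30 = 42

42


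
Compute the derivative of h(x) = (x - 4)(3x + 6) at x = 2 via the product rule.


Let u(x) = x - 4 and v(x) = 3x + 6
u'(x) = 1
v'(x) = 3
Product rule: h'(x) = u'(x)*v(x) + u(x)*v'(x)
= 1 * (3x + 6) + (x - 4) * 3
At x = 2:
u(2) = 1 * 2 - 4 = -2
v(2) = 3 * 2 + 6 = 12
h'(2) = 1 * 12 + (-2) * 3
= 12 - 6
= 6

6


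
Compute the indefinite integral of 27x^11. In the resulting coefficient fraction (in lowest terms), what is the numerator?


Apply the power rule for integration:
integral of ax^n dx = a/(n+1) * x^(n+1) + C
integral of 27x^11 dx
= 27/12 * x^12 + C
= 9/4 * x^12 + C
The coefficient in lowest terms is 9/4, and its numerator is 9

9


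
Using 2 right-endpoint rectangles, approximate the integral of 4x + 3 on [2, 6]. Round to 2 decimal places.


Right Riemann sum uses right endpoints of each subinterval.
Interval: [2, 6], n = 2
dx = (6 - 2) / 2 = 2
Right endpoints: [4, 6]
f values: [19, 27]
Sum = dx * (sum of f values)
= 2 * 46
= 92 = 92.00

92.00


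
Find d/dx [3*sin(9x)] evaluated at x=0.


Apply the chain rule to differentiate 3*sin(9x):
d/dx [3*sin(9x)]
= 3 * cos(9x) * d/dx(9x)
= 3 * 9 * cos(9x)
= 27 * cos(9x)
Evaluate at x = 0:
= 27 * cos(0)
= 27 * 1
= 27

27


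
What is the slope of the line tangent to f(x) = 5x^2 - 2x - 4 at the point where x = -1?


The slope of the tangent line equals f'(x) at the point.
f(x) = 5x^2 - 2x - 4
f'(x) = 10x - 2
At x = -1:
f'(-1) = 10 * (-1) - 2
= -10 - 2
= -12

-12


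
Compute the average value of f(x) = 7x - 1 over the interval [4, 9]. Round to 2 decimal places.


Average value = 1/(b-a) * integral from a to b of f(x) dx
First compute the integral of 7x - 1:
F(x) = (7/2)x^2 - x
F(9) = 7/2 * 81 - 1 * 9 = 549/2
F(4) = 7/2 * 16 - 1 * 4 = 52
Integral = 549/2 - 52 = 445/2
Average = (445/2) / (9 - 4) = (445/2) / 5
= 89/2 = 44.50

44.50


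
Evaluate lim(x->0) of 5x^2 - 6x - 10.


Since polynomials are continuous, we use direct substitution.
lim(x->0) of 5x^2 - 6x - 10
= 5 * 0^2 - 6 * 0 - 10
= 0 + 0 - 10
= -10

-10


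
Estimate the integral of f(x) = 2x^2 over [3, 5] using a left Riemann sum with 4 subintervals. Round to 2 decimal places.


Left Riemann sum uses left endpoints of each subinterval.
Interval: [3, 5], n = 4
dx = (5 - 3) / 4 = 1/2
Left endpoints: [3, 7/2, 4, 9/2]
f values: [18, 49/2, 32, 81/2]
Sum = dx * (sum of f values)
= 1/2 * 115
= 115/2 = 57.50

57.50


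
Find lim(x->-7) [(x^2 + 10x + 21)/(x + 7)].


Direct substitution gives 0/0, so we factor the numerator.
Factor: (x^2 + 10x + 21) = (x + 7)(x + 3)
Cancel the common factor (x + 7):
(x^2 + 10x + 21)/(x + 7) = (x + 3)
Now substitute x = -7:
= (-7) - (-3) = -4

-4


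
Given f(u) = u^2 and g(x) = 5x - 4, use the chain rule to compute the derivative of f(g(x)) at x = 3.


Using the chain rule: (f(g(x)))' = f'(g(x)) * g'(x)
First, find g(3):
g(3) = 5 * 3 - 4 = 11
Next, f'(u) = 2u
And g'(x) = 5
So f'(g(3)) * g'(3)
= 2 * 11 * 5
= 110

110


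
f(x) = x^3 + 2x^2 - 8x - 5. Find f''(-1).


First derivative:
f'(x) = 3x^2 + 4x - 8
Second derivative:
f''(x) = 6x + 4
Substitute x = -1:
f''(-1) = 6 * (-1) + 4
= -6 + 4
= -2

-2


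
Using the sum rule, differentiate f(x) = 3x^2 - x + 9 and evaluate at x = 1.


Differentiate term by term using power and sum rules:
f(x) = 3x^2 - x + 9
f'(x) = 6x - 1
Substitute x = 1:
f'(1) = 6 * 1 - 1
= 6 - 1
= 5

5


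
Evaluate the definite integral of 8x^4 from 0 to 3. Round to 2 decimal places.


Find the antiderivative of 8x^4:
F(x) = 8/5 * x^5
Apply the Fundamental Theorem of Calculus:
F(3) - F(0)
= 8/5 * 3^5 - 8/5 * 0^5
= 8/5 * (243 - 0)
= 8/5 * 243
= 1944/5 = 388.80

388.80


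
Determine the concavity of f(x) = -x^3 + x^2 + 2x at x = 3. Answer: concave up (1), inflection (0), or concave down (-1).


Concavity is determined by the sign of f''(x).
f(x) = -x^3 + x^2 + 2x
f'(x) = -3x^2 + 2x + 2
f''(x) = -6x + 2
f''(3) = -6 * 3 + 2
= -18 + 2
= -16
Since f''(3) < 0, the function is concave down (-1)

-1


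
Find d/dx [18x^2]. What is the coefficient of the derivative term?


We apply the power rule: d/dx [ax^n] = a*n * x^(n-1)
d/dx [18x^2]
= 18 * 2 * x^(2-1)
= 36x
The coefficient is 36

36


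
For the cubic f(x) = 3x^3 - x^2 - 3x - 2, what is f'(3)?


Differentiate f(x) = 3x^3 - x^2 - 3x - 2 term by term:
f'(x) = 9x^2 - 2x - 3
Substitute x = 3:
f'(3) = 9 * 3^2 - 2 * 3 - 3
= 81 - 6 - 3
= 72

72


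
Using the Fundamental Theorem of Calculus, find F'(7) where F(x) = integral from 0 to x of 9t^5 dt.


By the Fundamental Theorem of Calculus (Part 1):
If F(x) = integral from 0 to x of f(t) dt, then F'(x) = f(x)
Here f(t) = 9t^5
So F'(x) = 9x^5
Evaluate at x = 7:
F'(7) = 9 * 7^5
= 9 * 16807
= 151263

151263


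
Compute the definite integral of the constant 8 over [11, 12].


The integral of a constant k over [a, b] equals k * (b - a).
integral from 11 to 12 of 8 dx
= 8 * (12 - 11)
= 8 * 1
= 8

8


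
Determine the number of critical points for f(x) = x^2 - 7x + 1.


Find where f'(x) = 0:
f'(x) = 2x - 7
Set f'(x) = 0:
2x - 7 = 0
x = 7 / 2 = 7/2
This is a linear equation in x, so there is exactly one solution.
Number of critical points: 1

1


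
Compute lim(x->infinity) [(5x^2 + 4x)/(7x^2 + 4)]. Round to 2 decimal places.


For limits at infinity with equal-degree polynomials,
we compare leading coefficients.
Numerator leading term: 5x^2
Denominator leading term: 7x^2
Divide both by x^2:
lim = (5 + 4/x) / (7 + 4/x^2)
As x -> infinity, the 1/x and 1/x^2 terms vanish:
= 5/7 ≈ 0.71

0.71


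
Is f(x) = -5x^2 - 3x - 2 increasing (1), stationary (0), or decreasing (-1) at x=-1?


Compute f'(x) to determine behavior:
f'(x) = -10x - 3
f'(-1) = -10 * (-1) - 3
= 10 - 3
= 7
Since f'(-1) > 0, the function is increasing (1)

1


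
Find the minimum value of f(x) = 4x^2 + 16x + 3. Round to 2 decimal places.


For a quadratic f(x) = ax^2 + bx + c with a > 0, the minimum is at the vertex.
Vertex x-coordinate: x = -b/(2a)
x = -(16) / (2 * 4)
x = -16/8 = -2
Substitute back to find the minimum value:
f(-2) = 4 * (-2)^2 + 16 * (-2) + 3
= 16 - 32 + 3
= -13 = -13.00

-13.00


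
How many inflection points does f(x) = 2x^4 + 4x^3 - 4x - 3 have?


Inflection points occur where f''(x) = 0 and concavity changes.
f(x) = 2x^4 + 4x^3 - 4x - 3
f'(x) = 8x^3 + 12x^2 - 4
f''(x) = 24x^2 + 24x
This is a quadratic in x. Use the discriminant to count real roots.
Discriminant = (24)^2 - 4 * 24 * 0
= 576 - 0
= 576
Since discriminant > 0, f''(x) = 0 has 2 distinct real solutions.
A quadratic with two distinct real roots changes sign at each root, so concavity changes at both.
Number of inflection points: 2

2


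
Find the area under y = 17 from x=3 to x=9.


The area under a constant function y = 17 is a rectangle.
Width = 9 - 3 = 6
Height = 17
Area = width * height
= 6 * 17
= 102

102


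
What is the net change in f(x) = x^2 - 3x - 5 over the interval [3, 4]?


Net change = f(b) - f(a)
f(x) = x^2 - 3x - 5
Compute f(4):
f(4) = 1 * 4^2 - 3 * 4 - 5
= 16 - 12 - 5
= -1
Compute f(3):
f(3) = 1 * 3^2 - 3 * 3 - 5
= 9 - 9 - 5
= -5
Net change = -1 - (-5) = 4

4


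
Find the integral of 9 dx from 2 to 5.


The integral of a constant k over [a, b] equals k * (b - a).
integral from 2 to 5 of 9 dx
= 9 * (5 - 2)
= 9 * 3
= 27

27


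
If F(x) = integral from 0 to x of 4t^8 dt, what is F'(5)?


By the Fundamental Theorem of Calculus (Part 1):
If F(x) = integral from 0 to x of f(t) dt, then F'(x) = f(x)
Here f(t) = 4t^8
So F'(x) = 4x^8
Evaluate at x = 5:
F'(5) = 4 * 5^8
= 4 * 390625
= 1562500

1562500


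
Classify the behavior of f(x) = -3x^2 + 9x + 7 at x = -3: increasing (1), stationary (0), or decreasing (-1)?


Compute f'(x) to determine behavior:
f'(x) = -6x + 9
f'(-3) = -6 * (-3) + 9
= 18 + 9
= 27
Since f'(-3) > 0, the function is increasing (1)

1


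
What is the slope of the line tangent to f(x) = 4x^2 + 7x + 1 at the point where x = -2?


The slope of the tangent line equals f'(x) at the point.
f(x) = 4x^2 + 7x + 1
f'(x) = 8x + 7
At x = -2:
f'(-2) = 8 * (-2) + 7
= -16 + 7
= -9

-9


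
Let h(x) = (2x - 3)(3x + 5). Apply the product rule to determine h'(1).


Let u(x) = 2x - 3 and v(x) = 3x + 5
u'(x) = 2
v'(x) = 3
Product rule: h'(x) = u'(x)*v(x) + u(x)*v'(x)
= 2 * (3x + 5) + (2x - 3) * 3
At x = 1:
u(1) = 2 * 1 - 3 = -1
v(1) = 3 * 1 + 5 = 8
h'(1) = 2 * 8 + (-1) * 3
= 16 - 3
= 13

13


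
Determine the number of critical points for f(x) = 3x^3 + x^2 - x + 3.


Find where f'(x) = 0:
f(x) = 3x^3 + x^2 - x + 3
f'(x) = 9x^2 + 2x - 1
This is a quadratic in x. Use the discriminant to count real roots.
Discriminant = (2)^2 - 4 * 9 * (-1)
= 4 - (-36)
= 40
Since discriminant > 0, f'(x) = 0 has 2 real solutions.
Number of critical points: 2

2


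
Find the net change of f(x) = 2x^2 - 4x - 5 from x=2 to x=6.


Net change = f(b) - f(a)
f(x) = 2x^2 - 4x - 5
Compute f(6):
f(6) = 2 * 6^2 - 4 * 6 - 5
= 72 - 24 - 5
= 43
Compute f(2):
f(2) = 2 * 2^2 - 4 * 2 - 5
= 8 - 8 - 5
= -5
Net change = 43 - (-5) = 48

48


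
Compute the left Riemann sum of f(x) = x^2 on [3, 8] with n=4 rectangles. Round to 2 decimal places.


Left Riemann sum uses left endpoints of each subinterval.
Interval: [3, 8], n = 4
dx = (8 - 3) / 4 = 5/4
Left endpoints: [3, 17/4, 11/2, 27/4]
f values: [9, 289/16, 121/4, 729/16]
Sum = dx * (sum of f values)
= 5/4 * 823/8
= 4115/32 ≈ 128.59

128.59


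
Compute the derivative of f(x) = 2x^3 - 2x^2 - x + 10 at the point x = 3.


Differentiate f(x) = 2x^3 - 2x^2 - x + 10 term by term:
f'(x) = 6x^2 - 4x - 1
Substitute x = 3:
f'(3) = 6 * 3^2 - 4 * 3 - 1
= 54 - 12 - 1
= 41

41


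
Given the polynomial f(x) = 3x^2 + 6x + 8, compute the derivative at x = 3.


Differentiate term by term using power and sum rules:
f(x) = 3x^2 + 6x + 8
f'(x) = 6x + 6
Substitute x = 3:
f'(3) = 6 * 3 + 6
= 18 + 6
= 24

24


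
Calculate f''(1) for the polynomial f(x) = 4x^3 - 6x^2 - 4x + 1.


First derivative:
f'(x) = 12x^2 - 12x - 4
Second derivative:
f''(x) = 24x - 12
Substitute x = 1:
f''(1) = 24 * 1 - 12
= 24 - 12
= 12

12


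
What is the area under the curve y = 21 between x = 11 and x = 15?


The area under a constant function y = 21 is a rectangle.
Width = 15 - 11 = 4
Height = 21
Area = width * height
= 4 * 21
= 84

84


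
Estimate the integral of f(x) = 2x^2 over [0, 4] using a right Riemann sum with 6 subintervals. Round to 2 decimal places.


Right Riemann sum uses right endpoints of each subinterval.
Interval: [0, 4], n = 6
dx = (4 - 0) / 6 = 2/3
Right endpoints: [2/3, 4/3, 2, 8/3, 10/3, 4]
f values: [8/9, 32/9, 8, 128/9, 200/9, 32]
Sum = dx * (sum of f values)
= 2/3 * 728/9
= 1456/27 ≈ 53.93

53.93


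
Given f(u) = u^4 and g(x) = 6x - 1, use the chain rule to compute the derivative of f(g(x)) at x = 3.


Using the chain rule: (f(g(x)))' = f'(g(x)) * g'(x)
First, find g(3):
g(3) = 6 * 3 - 1 = 17
Next, f'(u) = 4u^3
And g'(x) = 6
So f'(g(3)) * g'(3)
= 4 * 17^3 * 6
= 4 * 4913 * 6
= 117912

117912


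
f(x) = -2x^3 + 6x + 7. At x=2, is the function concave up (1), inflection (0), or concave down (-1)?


Concavity is determined by the sign of f''(x).
f(x) = -2x^3 + 6x + 7
f'(x) = -6x^2 + 6
f''(x) = -12x
f''(2) = -12 * 2 + 0
= -24 + 0
= -24
Since f''(2) < 0, the function is concave down (-1)

-1


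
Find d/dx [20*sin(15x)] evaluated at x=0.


Apply the chain rule to differentiate 20*sin(15x):
d/dx [20*sin(15x)]
= 20 * cos(15x) * d/dx(15x)
= 20 * 15 * cos(15x)
= 300 * cos(15x)
Evaluate at x = 0:
= 300 * cos(0)
= 300 * 1
= 300

300


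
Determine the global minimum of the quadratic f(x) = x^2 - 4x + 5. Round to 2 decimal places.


For a quadratic f(x) = ax^2 + bx + c with a > 0, the minimum is at the vertex.
Vertex x-coordinate: x = -b/(2a)
x = -(-4) / (2 * 1)
x = 4/2 = 2
Substitute back to find the minimum value:
f(2) = 1 * 2^2 - 4 * 2 + 5
= 4 - 8 + 5
= 1 = 1.00

1.00


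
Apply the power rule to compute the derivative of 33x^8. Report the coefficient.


We apply the power rule: d/dx [ax^n] = a*n * x^(n-1)
d/dx [33x^8]
= 33 * 8 * x^(8-1)
= 264x^7
The coefficient is 264

264


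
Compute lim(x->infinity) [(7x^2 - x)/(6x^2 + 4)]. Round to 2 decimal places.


For limits at infinity with equal-degree polynomials,
we compare leading coefficients.
Numerator leading term: 7x^2
Denominator leading term: 6x^2
Divide both by x^2:
lim = (7 - 1/x) / (6 + 4/x^2)
As x -> infinity, the 1/x and 1/x^2 terms vanish:
= 7/6 ≈ 1.17

1.17


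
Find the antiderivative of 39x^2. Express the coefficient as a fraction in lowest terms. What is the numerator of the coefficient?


Apply the power rule for integration:
integral of ax^n dx = a/(n+1) * x^(n+1) + C
integral of 39x^2 dx
= 39/3 * x^3 + C
= 13 * x^3 + C
The coefficient in lowest terms is 13 = 13/1, so its numerator is 13

13


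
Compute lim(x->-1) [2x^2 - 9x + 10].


Since polynomials are continuous, we use direct substitution.
lim(x->-1) of 2x^2 - 9x + 10
= 2 * (-1)^2 - 9 * (-1) + 10
= 2 + 9 + 10
= 21

21


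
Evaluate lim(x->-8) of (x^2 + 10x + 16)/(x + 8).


Direct substitution gives 0/0, so we factor the numerator.
Factor: (x^2 + 10x + 16) = (x + 8)(x + 2)
Cancel the common factor (x + 8):
(x^2 + 10x + 16)/(x + 8) = (x + 2)
Now substitute x = -8:
= (-8) - (-2) = -6

-6


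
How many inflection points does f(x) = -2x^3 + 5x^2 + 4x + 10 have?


Inflection points occur where f''(x) = 0 and concavity changes.
f(x) = -2x^3 + 5x^2 + 4x + 10
f'(x) = -6x^2 + 10x + 4
f''(x) = -12x + 10
Set f''(x) = 0:
-12x + 10 = 0
x = -10 / (-12) = 5/6
Since f''(x) is linear (degree 1), it changes sign at this point.
Therefore there is exactly 1 inflection point.

1


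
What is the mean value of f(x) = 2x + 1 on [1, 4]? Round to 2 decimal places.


Average value = 1/(b-a) * integral from a to b of f(x) dx
First compute the integral of 2x + 1:
F(x) = x^2 + x
F(4) = 1 * 16 + 1 * 4 = 20
F(1) = 1 * 1 + 1 * 1 = 2
Integral = 20 - 2 = 18
Average = 18 / (4 - 1) = 18 / 3
= 6 = 6.00

6.00


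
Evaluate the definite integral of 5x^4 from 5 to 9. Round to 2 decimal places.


Find the antiderivative of 5x^4:
F(x) = 5/5 * x^5
Apply the Fundamental Theorem of Calculus:
F(9) - F(5)
= 5/5 * 9^5 - 5/5 * 5^5
= 5/5 * (59049 - 3125)
= 5/5 * 55924
= 55924 = 55924.00

55924.00


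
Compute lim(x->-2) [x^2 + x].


Since polynomials are continuous, we use direct substitution.
lim(x->-2) of x^2 + x
= 1 * (-2)^2 + 1 * (-2) + 0
= 4 - 2 + 0
= 2

2


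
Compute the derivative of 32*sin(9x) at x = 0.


Apply the chain rule to differentiate 32*sin(9x):
d/dx [32*sin(9x)]
= 32 * cos(9x) * d/dx(9x)
= 32 * 9 * cos(9x)
= 288 * cos(9x)
Evaluate at x = 0:
= 288 * cos(0)
= 288 * 1
= 288

288


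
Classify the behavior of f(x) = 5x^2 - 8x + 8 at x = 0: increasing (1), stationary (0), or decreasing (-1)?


Compute f'(x) to determine behavior:
f'(x) = 10x - 8
f'(0) = 10 * 0 - 8
= 0 - 8
= -8
Since f'(0) < 0, the function is decreasing (-1)

-1


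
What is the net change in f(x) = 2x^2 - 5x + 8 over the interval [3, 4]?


Net change = f(b) - f(a)
f(x) = 2x^2 - 5x + 8
Compute f(4):
f(4) = 2 * 4^2 - 5 * 4 + 8
= 32 - 20 + 8
= 20
Compute f(3):
f(3) = 2 * 3^2 - 5 * 3 + 8
= 18 - 15 + 8
= 11
Net change = 20 - 11 = 9

9


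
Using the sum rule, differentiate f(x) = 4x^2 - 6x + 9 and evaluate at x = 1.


Differentiate term by term using power and sum rules:
f(x) = 4x^2 - 6x + 9
f'(x) = 8x - 6
Substitute x = 1:
f'(1) = 8 * 1 - 6
= 8 - 6
= 2

2


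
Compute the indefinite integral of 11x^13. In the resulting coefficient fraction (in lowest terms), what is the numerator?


Apply the power rule for integration:
integral of ax^n dx = a/(n+1) * x^(n+1) + C
integral of 11x^13 dx
= 11/14 * x^14 + C
The coefficient in lowest terms is 11/14, and its numerator is 11

11


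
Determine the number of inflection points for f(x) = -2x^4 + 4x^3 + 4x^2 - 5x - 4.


Inflection points occur where f''(x) = 0 and concavity changes.
f(x) = -2x^4 + 4x^3 + 4x^2 - 5x - 4
f'(x) = -8x^3 + 12x^2 + 8x - 5
f''(x) = -24x^2 + 24x + 8
This is a quadratic in x. Use the discriminant to count real roots.
Discriminant = (24)^2 - 4 * (-24) * 8
= 576 - (-768)
= 1344
Since discriminant > 0, f''(x) = 0 has 2 distinct real solutions.
A quadratic with two distinct real roots changes sign at each root, so concavity changes at both.
Number of inflection points: 2

2
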